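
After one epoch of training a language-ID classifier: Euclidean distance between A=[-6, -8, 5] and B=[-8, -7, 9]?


d = √((-6+ 8)² + (-8+ 7)² + (5-9)²)
  = √(4 + 1 + 16)
  = √21 = 4.5826

4.5826


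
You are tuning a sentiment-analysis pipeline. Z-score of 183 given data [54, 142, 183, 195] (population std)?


μ = 143.5, σ = 55.2834
z = (183 - 143.5)/55.2834 = 0.7145

0.7145


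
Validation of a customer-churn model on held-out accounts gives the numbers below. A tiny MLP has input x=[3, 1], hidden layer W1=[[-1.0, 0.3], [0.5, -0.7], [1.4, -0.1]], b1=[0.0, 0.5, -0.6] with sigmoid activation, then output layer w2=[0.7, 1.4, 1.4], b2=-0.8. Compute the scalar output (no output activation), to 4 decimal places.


z1[0] = (-1.0)·(3) + (0.3)·(1) + 0.0 = -2.7
z1[1] = (0.5)·(3) + (-0.7)·(1) + 0.5 = 1.3
z1[2] = (1.4)·(3) + (-0.1)·(1) - 0.6 = 3.5
h = sigmoid(z1) = [0.063, 0.7858, 0.9707]
output = (0.7)·(0.063) + (1.4)·(0.7858) + (1.4)·(0.9707) - 0.8 = 1.7032

1.7032


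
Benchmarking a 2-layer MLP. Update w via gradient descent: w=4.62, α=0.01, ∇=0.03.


w_new = w - α·∇
= 4.62 - 0.01·0.03
= 4.62 - 0.0003
= 4.6197

4.6197


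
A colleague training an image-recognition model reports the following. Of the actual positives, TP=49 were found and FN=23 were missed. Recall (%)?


Recall = TP/(TP+FN)
= 49/(49+23)
= 49/72 = 68.06%

68.06%


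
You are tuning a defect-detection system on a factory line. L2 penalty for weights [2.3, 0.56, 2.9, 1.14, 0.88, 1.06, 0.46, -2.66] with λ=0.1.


‖w‖₂² = (2.3)² + (0.56)² + (2.9)² + (1.14)² + (0.88)² + (1.06)² + (0.46)² + (-2.66)²
     = 5.29 + 0.3136 + 8.41 + 1.2996 + 0.7744 + 1.1236 + 0.2116 + 7.0756
     = 24.4984
λ·‖w‖₂² = 0.1·24.4984 = 2.44984

2.44984


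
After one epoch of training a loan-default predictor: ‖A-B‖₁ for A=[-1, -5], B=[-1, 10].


d = |-1+ 1| + |-5-10|
  = 0 + 15
  = 15

15


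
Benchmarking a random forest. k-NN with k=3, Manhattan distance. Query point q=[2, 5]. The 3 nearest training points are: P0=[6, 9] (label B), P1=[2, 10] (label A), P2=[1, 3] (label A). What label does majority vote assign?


d(q,P0) = 8  (label B)
d(q,P1) = 5  (label A)
d(q,P2) = 3  (label A)
Votes: A=2, B=1
Majority → A

A


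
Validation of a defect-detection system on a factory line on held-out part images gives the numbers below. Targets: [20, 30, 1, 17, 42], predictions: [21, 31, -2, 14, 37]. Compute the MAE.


Absolute errors: |20-21|=1, |30-31|=1, |1+ 2|=3, |17-14|=3, |42-37|=5
Sum = 13
MAE = 13/5 = 13/5

13/5


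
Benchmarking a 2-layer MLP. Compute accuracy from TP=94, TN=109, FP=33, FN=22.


Accuracy = (TP+TN)/(TP+TN+FP+FN)
= (94+109)/(258)
= 203/258 = 78.68%

78.68%


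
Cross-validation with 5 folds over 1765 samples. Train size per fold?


Fold size = 1765/5 = 353
Training per fold = 1765 - 353 = 1412

1412


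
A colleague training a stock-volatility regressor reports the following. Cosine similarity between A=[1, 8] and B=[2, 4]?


A·B = 1·2 + 8·4 = 34
‖A‖ = √65 = 8.0623, ‖B‖ = √20 = 4.4721
cos = 34/(√65·√20) = 34/√1300 = 0.943

0.943


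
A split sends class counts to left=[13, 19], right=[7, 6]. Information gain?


Parent = [20, 25], H_parent = 0.9911
H_left = 0.9745 (n=32), H_right = 0.9957 (n=13)
H_children = (32/45)·0.9745 + (13/45)·0.9957 = 0.9806
IG = 0.9911 - 0.9806 = 0.0105

0.0105


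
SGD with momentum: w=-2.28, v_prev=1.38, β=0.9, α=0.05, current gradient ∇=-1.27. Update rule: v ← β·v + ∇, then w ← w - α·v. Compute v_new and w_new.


v_new = 0.9·1.38 - 1.27 = 1.242 - 1.27 = -0.028
w_new = -2.28 - 0.05·-0.028 = -2.28 + 0.0014 = -2.2786

v_new=-0.028, w_new=-2.2786


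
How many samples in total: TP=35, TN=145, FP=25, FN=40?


Total = TP + TN + FP + FN
= 35 + 145 + 25 + 40
= 245
(Predicted positive: 60, predicted negative: 185)

245


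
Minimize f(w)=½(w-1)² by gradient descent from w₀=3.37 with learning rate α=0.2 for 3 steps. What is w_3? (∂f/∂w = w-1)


step 1: grad = 3.37-1 = 2.37; w = 3.37 - 0.2·(2.37) = 2.896
step 2: grad = 2.896-1 = 1.896; w = 2.896 - 0.2·(1.896) = 2.5168
step 3: grad = 2.5168-1 = 1.5168; w = 2.5168 - 0.2·(1.5168) = 2.21344

2.21344


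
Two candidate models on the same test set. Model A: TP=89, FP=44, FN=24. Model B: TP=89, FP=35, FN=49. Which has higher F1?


Model A: P=89/133=0.6692, R=89/113=0.7876, F1=2PR/(P+R)=2TP/(2TP+FP+FN)=178/246=0.7236
Model B: P=89/124=0.7177, R=89/138=0.6449, F1=2PR/(P+R)=2TP/(2TP+FP+FN)=178/262=0.6794
0.7236 > 0.6794 → Model A

Model A


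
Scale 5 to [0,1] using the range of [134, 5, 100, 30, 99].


min=5, max=134
(5-5)/(134-5) = 0/129 = 0.0

0.0


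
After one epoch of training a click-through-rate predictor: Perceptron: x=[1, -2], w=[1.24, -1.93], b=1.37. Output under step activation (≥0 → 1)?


z = (1)·(1.24) + (-2)·(-1.93) + 1.37
  = 6.47
step(z) = 1 (z≥0)

1


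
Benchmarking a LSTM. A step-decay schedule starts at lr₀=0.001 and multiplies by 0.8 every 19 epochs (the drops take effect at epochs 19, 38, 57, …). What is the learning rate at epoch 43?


n_drops = ⌊43/19⌋ = 2
lr = 0.001·0.8^2 = 0.001·0.64 = 0.00064

0.00064


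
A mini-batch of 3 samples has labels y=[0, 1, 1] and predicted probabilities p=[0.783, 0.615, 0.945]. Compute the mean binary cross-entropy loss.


L[0] = -ln(1-0.783) = -ln(0.217) = 1.5279
L[1] = -ln(0.615) = 0.4861
L[2] = -ln(0.945) = 0.0566
mean = (1.5279 + 0.4861 + 0.0566)/3 = 0.6902

0.6902


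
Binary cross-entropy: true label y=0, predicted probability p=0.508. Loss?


BCE = -[y·ln(p) + (1-y)·ln(1-p)]
= -0 - 1·ln(1-0.508)
= -ln(0.492) = 0.7093

0.7093


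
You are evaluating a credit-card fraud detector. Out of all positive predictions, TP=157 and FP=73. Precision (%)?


Precision = TP/(TP+FP)
= 157/(157+73)
= 157/230 = 68.26%

68.26%


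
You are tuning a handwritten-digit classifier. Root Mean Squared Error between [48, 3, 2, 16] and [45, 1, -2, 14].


MSE = 33/4 = 8.25
RMSE = √(33/4) = 2.8723

2.8723


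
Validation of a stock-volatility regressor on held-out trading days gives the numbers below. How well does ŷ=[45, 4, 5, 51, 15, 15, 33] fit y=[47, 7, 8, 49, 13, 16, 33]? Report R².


ȳ = 24.7143
SS_res = Σ(y-ŷ)² = 31
SS_tot = Σ(y-ȳ)² = 1961.43
R² = 1 - SS_res/SS_tot = 1 - 0.0158 = 0.9842

0.9842


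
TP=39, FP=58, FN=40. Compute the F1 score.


Precision = 39/97 = 0.4021
Recall = 39/79 = 0.4937
F1 = 2·P·R/(P+R) = 2·TP/(2·TP+FP+FN) = 78/(78+58+40) = 78/176 = 0.4432

0.4432


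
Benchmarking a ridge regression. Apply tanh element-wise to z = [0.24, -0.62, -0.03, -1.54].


tanh(0.24) = 0.2355
tanh(-0.62) = -0.5511
tanh(-0.03) = -0.03
tanh(-1.54) = -0.9121
result = [0.2355, -0.5511, -0.03, -0.9121]

[0.2355, -0.5511, -0.03, -0.9121]


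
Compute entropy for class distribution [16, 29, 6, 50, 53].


Probabilities: [16/154, 29/154, 6/154, 50/154, 53/154] ≈ [0.1039, 0.1883, 0.039, 0.3247, 0.3442]
H = -((16/154)·log₂(16/154) + (29/154)·log₂(29/154) + (6/154)·log₂(6/154) + (50/154)·log₂(50/154) + (53/154)·log₂(53/154))
  = 2.032 bits

2.032 bits


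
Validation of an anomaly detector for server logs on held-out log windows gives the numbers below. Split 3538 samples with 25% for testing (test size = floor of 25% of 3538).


Test = ⌊3538·25/100⌋ = 884
Train = 3538 - 884 = 2654

Train: 2654, Test: 884


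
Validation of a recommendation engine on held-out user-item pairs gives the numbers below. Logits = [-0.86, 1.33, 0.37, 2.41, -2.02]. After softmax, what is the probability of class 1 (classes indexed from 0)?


Exponentials: e^-0.86=0.4232, e^1.33=3.781, e^0.37=1.4477, e^2.41=11.134, e^-2.02=0.1327
Sum = 16.9186
Softmax = [0.025, 0.2235, 0.0856, 0.6581, 0.0078]
p[1] = 3.781/16.9186 = 0.2235

0.2235


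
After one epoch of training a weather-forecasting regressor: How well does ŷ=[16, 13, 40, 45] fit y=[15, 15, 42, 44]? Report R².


ȳ = 29
SS_res = Σ(y-ŷ)² = 10
SS_tot = Σ(y-ȳ)² = 786
R² = 1 - SS_res/SS_tot = 1 - 0.0127 = 0.9873

0.9873


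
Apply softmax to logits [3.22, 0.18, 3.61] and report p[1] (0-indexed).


Exponentials: e^3.22=25.0281, e^0.18=1.1972, e^3.61=36.9661
Sum = 63.1914
Softmax = [0.3961, 0.0189, 0.585]
p[1] = 1.1972/63.1914 = 0.0189

0.0189


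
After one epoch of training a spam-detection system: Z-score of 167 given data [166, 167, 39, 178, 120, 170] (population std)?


μ = 140, σ = 48.9047
z = (167 - 140)/48.9047 = 0.5521

0.5521


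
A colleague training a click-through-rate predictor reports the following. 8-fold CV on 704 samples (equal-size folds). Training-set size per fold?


Fold size = 704/8 = 88
Training per fold = 704 - 88 = 616

616


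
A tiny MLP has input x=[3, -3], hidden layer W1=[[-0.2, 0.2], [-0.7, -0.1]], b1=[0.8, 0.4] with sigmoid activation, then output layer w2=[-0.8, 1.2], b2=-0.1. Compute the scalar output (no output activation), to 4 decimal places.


z1[0] = (-0.2)·(3) + (0.2)·(-3) + 0.8 = -0.4
z1[1] = (-0.7)·(3) + (-0.1)·(-3) + 0.4 = -1.4
h = sigmoid(z1) = [0.4013, 0.1978]
output = (-0.8)·(0.4013) + (1.2)·(0.1978) - 0.1 = -0.1837

-0.1837


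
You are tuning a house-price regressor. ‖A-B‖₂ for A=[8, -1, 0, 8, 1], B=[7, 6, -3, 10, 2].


d = √((8-7)² + (-1-6)² + (0+ 3)² + (8-10)² + (1-2)²)
  = √(1 + 49 + 9 + 4 + 1)
  = √64 = 8.0

8.0


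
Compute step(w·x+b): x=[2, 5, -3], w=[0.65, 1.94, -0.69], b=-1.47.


z = (2)·(0.65) + (5)·(1.94) + (-3)·(-0.69) - 1.47
  = 11.6
step(z) = 1 (z≥0)

1


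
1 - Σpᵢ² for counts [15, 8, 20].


Probabilities: [15/43, 8/43, 20/43] ≈ [0.3488, 0.186, 0.4651]
Σpᵢ² = (225 + 64 + 400)/43² = 689/1849
Gini = 1 - Σpᵢ² = 1 - 689/1849 = 0.6274

0.6274


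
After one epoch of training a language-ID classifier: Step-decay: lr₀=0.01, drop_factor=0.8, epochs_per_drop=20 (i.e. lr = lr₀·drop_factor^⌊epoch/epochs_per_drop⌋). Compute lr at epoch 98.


n_drops = ⌊98/20⌋ = 4
lr = 0.01·0.8^4 = 0.01·0.4096 = 0.004096

0.004096


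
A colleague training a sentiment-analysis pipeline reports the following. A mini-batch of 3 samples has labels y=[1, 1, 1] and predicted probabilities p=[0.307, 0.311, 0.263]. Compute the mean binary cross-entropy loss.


L[0] = -ln(0.307) = 1.1809
L[1] = -ln(0.311) = 1.168
L[2] = -ln(0.263) = 1.3356
mean = (1.1809 + 1.168 + 1.3356)/3 = 1.2282

1.2282


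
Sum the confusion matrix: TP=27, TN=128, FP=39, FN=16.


Total = TP + TN + FP + FN
= 27 + 128 + 39 + 16
= 210
(Predicted positive: 66, predicted negative: 144)

210


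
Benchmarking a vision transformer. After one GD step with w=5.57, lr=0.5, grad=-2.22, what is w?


w_new = w - α·∇
= 5.57 - 0.5·-2.22
= 5.57 + 1.11
= 6.68

6.68


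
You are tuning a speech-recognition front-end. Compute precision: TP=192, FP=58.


Precision = TP/(TP+FP)
= 192/(192+58)
= 192/250 = 76.8%

76.8%


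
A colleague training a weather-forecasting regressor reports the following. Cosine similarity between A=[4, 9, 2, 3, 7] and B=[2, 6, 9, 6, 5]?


A·B = 4·2 + 9·6 + 2·9 + 3·6 + 7·5 = 133
‖A‖ = √159 = 12.6095, ‖B‖ = √182 = 13.4907
cos = 133/(√159·√182) = 133/√28938 = 0.7818

0.7818


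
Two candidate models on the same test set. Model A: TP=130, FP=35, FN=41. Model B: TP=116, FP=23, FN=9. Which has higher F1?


Model A: P=130/165=0.7879, R=130/171=0.7602, F1=2PR/(P+R)=2TP/(2TP+FP+FN)=260/336=0.7738
Model B: P=116/139=0.8345, R=116/125=0.928, F1=2PR/(P+R)=2TP/(2TP+FP+FN)=232/264=0.8788
0.7738 < 0.8788 → Model B

Model B


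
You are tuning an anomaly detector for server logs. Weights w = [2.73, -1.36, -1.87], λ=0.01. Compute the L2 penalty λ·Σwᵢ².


‖w‖₂² = (2.73)² + (-1.36)² + (-1.87)²
     = 7.4529 + 1.8496 + 3.4969
     = 12.7994
λ·‖w‖₂² = 0.01·12.7994 = 0.127994

0.127994


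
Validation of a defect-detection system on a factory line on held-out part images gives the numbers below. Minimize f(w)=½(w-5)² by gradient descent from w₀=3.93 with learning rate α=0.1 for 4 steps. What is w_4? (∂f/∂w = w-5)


step 1: grad = 3.93-5 = -1.07; w = 3.93 - 0.1·(-1.07) = 4.037
step 2: grad = 4.037-5 = -0.963; w = 4.037 - 0.1·(-0.963) = 4.1333
step 3: grad = 4.1333-5 = -0.8667; w = 4.1333 - 0.1·(-0.8667) = 4.21997
step 4: grad = 4.21997-5 = -0.78003; w = 4.21997 - 0.1·(-0.78003) = 4.297973

4.297973


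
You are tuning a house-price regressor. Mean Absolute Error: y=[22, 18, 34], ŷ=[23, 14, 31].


Absolute errors: |22-23|=1, |18-14|=4, |34-31|=3
Sum = 8
MAE = 8/3 = 8/3

8/3


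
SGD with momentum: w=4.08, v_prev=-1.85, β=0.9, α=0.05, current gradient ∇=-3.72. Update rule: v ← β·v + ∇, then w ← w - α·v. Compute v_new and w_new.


v_new = 0.9·-1.85 - 3.72 = -1.665 - 3.72 = -5.385
w_new = 4.08 - 0.05·-5.385 = 4.08 + 0.26925 = 4.34925

v_new=-5.385, w_new=4.34925


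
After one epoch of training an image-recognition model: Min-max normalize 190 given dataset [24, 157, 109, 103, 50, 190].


min=24, max=190
(190-24)/(190-24) = 166/166 = 1.0

1.0


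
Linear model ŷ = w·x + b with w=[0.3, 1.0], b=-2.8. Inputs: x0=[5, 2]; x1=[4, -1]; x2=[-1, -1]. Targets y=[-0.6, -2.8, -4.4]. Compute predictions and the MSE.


ŷ0 = (0.3)·(5) + (1.0)·(2) - 2.8 = 0.7
ŷ1 = (0.3)·(4) + (1.0)·(-1) - 2.8 = -2.6
ŷ2 = (0.3)·(-1) + (1.0)·(-1) - 2.8 = -4.1
errors² = [1.69, 0.04, 0.09]
MSE = 1.8200/3 = 0.6067

0.6067


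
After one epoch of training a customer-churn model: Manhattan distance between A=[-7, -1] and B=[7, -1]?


d = |-7-7| + |-1+ 1|
  = 14 + 0
  = 14

14


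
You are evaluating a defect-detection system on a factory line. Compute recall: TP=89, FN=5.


Recall = TP/(TP+FN)
= 89/(89+5)
= 89/94 = 94.68%

94.68%


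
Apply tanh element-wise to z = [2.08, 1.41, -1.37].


tanh(2.08) = 0.9693
tanh(1.41) = 0.8875
tanh(-1.37) = -0.8787
result = [0.9693, 0.8875, -0.8787]

[0.9693, 0.8875, -0.8787]


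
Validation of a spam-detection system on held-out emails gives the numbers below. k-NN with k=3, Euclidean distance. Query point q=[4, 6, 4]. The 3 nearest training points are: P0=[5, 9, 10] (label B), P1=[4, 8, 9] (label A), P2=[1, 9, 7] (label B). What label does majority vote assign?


d(q,P0) = 6.7823  (label B)
d(q,P1) = 5.3852  (label A)
d(q,P2) = 5.1962  (label B)
Votes: A=1, B=2
Majority → B

B


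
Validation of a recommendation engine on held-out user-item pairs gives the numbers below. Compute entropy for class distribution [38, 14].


Probabilities: [38/52, 14/52] ≈ [0.7308, 0.2692]
H = -((38/52)·log₂(38/52) + (14/52)·log₂(14/52))
  = 0.8404 bits

0.8404 bits


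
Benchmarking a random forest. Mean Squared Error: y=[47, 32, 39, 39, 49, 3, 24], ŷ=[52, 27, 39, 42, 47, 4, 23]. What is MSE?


Squared errors: (47-52)²=25, (32-27)²=25, (39-39)²=0, (39-42)²=9, (49-47)²=4, (3-4)²=1, (24-23)²=1
Sum = 65
MSE = 65/7 = 65/7

65/7


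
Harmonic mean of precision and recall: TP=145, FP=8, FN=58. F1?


Precision = 145/153 = 0.9477
Recall = 145/203 = 0.7143
F1 = 2·P·R/(P+R) = 2·TP/(2·TP+FP+FN) = 290/(290+8+58) = 290/356 = 0.8146

0.8146


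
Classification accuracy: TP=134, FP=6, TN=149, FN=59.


Accuracy = (TP+TN)/(TP+TN+FP+FN)
= (134+149)/(348)
= 283/348 = 81.32%

81.32%


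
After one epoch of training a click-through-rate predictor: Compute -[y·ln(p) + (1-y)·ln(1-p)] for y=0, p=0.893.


BCE = -[y·ln(p) + (1-y)·ln(1-p)]
= -0 - 1·ln(1-0.893)
= -ln(0.107) = 2.2349

2.2349


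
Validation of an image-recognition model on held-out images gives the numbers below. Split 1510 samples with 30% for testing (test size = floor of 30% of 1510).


Test = ⌊1510·30/100⌋ = 453
Train = 1510 - 453 = 1057

Train: 1057, Test: 453


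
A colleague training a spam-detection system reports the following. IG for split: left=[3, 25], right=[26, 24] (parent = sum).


Parent = [29, 49], H_parent = 0.952
H_left = 0.4912 (n=28), H_right = 0.9988 (n=50)
H_children = (28/78)·0.4912 + (50/78)·0.9988 = 0.8166
IG = 0.952 - 0.8166 = 0.1354

0.1354


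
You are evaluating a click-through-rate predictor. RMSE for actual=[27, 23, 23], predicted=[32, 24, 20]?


MSE = 35/3 = 11.6667
RMSE = √(35/3) = 3.4157

3.4157


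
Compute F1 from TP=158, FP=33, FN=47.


Precision = 158/191 = 0.8272
Recall = 158/205 = 0.7707
F1 = 2·P·R/(P+R) = 2·TP/(2·TP+FP+FN) = 316/(316+33+47) = 316/396 = 0.798

0.798


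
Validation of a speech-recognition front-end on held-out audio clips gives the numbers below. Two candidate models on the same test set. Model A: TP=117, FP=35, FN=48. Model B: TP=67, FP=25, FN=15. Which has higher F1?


Model A: P=117/152=0.7697, R=117/165=0.7091, F1=2PR/(P+R)=2TP/(2TP+FP+FN)=234/317=0.7382
Model B: P=67/92=0.7283, R=67/82=0.8171, F1=2PR/(P+R)=2TP/(2TP+FP+FN)=134/174=0.7701
0.7382 < 0.7701 → Model B

Model B


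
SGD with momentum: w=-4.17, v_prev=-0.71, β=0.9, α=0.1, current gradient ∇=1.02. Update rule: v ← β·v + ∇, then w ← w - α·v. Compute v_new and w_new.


v_new = 0.9·-0.71 + 1.02 = -0.639 + 1.02 = 0.381
w_new = -4.17 - 0.1·0.381 = -4.17 - 0.0381 = -4.2081

v_new=0.381, w_new=-4.2081


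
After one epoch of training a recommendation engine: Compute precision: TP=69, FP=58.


Precision = TP/(TP+FP)
= 69/(69+58)
= 69/127 = 54.33%

54.33%


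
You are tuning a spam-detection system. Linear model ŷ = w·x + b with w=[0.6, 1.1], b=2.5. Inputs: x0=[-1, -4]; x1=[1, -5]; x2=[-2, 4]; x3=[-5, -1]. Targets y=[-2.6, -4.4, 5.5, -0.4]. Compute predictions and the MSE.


ŷ0 = (0.6)·(-1) + (1.1)·(-4) + 2.5 = -2.5
ŷ1 = (0.6)·(1) + (1.1)·(-5) + 2.5 = -2.4
ŷ2 = (0.6)·(-2) + (1.1)·(4) + 2.5 = 5.7
ŷ3 = (0.6)·(-5) + (1.1)·(-1) + 2.5 = -1.6
errors² = [0.01, 4.0, 0.04, 1.44]
MSE = 5.4900/4 = 1.3725

1.3725


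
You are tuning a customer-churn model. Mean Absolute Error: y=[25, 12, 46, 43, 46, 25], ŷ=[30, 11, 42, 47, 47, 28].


Absolute errors: |25-30|=5, |12-11|=1, |46-42|=4, |43-47|=4, |46-47|=1, |25-28|=3
Sum = 18
MAE = 18/6 = 3

3


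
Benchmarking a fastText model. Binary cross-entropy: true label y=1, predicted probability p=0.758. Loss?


BCE = -[y·ln(p) + (1-y)·ln(1-p)]
= -1·ln(0.758) - 0
= -ln(0.758) = 0.2771

0.2771


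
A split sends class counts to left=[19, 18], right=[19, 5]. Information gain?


Parent = [38, 23], H_parent = 0.9559
H_left = 0.9995 (n=37), H_right = 0.7383 (n=24)
H_children = (37/61)·0.9995 + (24/61)·0.7383 = 0.8967
IG = 0.9559 - 0.8967 = 0.0592

0.0592


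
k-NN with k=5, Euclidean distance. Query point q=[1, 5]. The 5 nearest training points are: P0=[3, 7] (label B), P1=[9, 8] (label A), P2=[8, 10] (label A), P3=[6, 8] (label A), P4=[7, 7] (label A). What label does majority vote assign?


d(q,P0) = 2.8284  (label B)
d(q,P1) = 8.544  (label A)
d(q,P2) = 8.6023  (label A)
d(q,P3) = 5.831  (label A)
d(q,P4) = 6.3246  (label A)
Votes: A=4, B=1
Majority → A

A


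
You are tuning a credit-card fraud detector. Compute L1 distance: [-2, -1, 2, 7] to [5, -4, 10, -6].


d = |-2-5| + |-1+ 4| + |2-10| + |7+ 6|
  = 7 + 3 + 8 + 13
  = 31

31


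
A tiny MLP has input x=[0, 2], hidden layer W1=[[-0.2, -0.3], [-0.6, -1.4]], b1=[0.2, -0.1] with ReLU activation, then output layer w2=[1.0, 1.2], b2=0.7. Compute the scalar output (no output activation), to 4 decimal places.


z1[0] = (-0.2)·(0) + (-0.3)·(2) + 0.2 = -0.4
z1[1] = (-0.6)·(0) + (-1.4)·(2) - 0.1 = -2.9
h = ReLU(z1) = [0.0, 0.0]
output = (1.0)·(0.0) + (1.2)·(0.0) + 0.7 = 0.7

0.7


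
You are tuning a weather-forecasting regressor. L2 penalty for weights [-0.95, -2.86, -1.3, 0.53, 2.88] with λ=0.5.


‖w‖₂² = (-0.95)² + (-2.86)² + (-1.3)² + (0.53)² + (2.88)²
     = 0.9025 + 8.1796 + 1.69 + 0.2809 + 8.2944
     = 19.3474
λ·‖w‖₂² = 0.5·19.3474 = 9.6737

9.6737


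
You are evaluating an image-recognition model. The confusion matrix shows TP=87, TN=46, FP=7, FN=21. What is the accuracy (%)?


Accuracy = (TP+TN)/(TP+TN+FP+FN)
= (87+46)/(161)
= 133/161 = 82.61%

82.61%


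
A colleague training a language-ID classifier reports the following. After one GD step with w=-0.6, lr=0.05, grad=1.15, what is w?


w_new = w - α·∇
= -0.6 - 0.05·1.15
= -0.6 - 0.0575
= -0.6575

-0.6575


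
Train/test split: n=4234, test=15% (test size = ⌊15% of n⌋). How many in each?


Test = ⌊4234·15/100⌋ = 635
Train = 4234 - 635 = 3599

Train: 3599, Test: 635


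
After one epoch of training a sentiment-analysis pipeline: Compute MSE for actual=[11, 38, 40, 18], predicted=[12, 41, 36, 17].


Squared errors: (11-12)²=1, (38-41)²=9, (40-36)²=16, (18-17)²=1
Sum = 27
MSE = 27/4 = 27/4

27/4


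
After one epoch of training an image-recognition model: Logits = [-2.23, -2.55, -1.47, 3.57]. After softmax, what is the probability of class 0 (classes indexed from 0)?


Exponentials: e^-2.23=0.1075, e^-2.55=0.0781, e^-1.47=0.2299, e^3.57=35.5166
Sum = 35.9321
Softmax = [0.003, 0.0022, 0.0064, 0.9884]
p[0] = 0.1075/35.9321 = 0.003

0.003


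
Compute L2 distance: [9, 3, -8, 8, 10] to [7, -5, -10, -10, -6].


d = √((9-7)² + (3+ 5)² + (-8+ 10)² + (8+ 10)² + (10+ 6)²)
  = √(4 + 64 + 4 + 324 + 256)
  = √652 = 25.5343

25.5343


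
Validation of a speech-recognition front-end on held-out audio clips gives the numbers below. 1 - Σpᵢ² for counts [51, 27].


Probabilities: [51/78, 27/78] ≈ [0.6538, 0.3462]
Σpᵢ² = (2601 + 729)/78² = 3330/6084
Gini = 1 - Σpᵢ² = 1 - 3330/6084 = 0.4527

0.4527


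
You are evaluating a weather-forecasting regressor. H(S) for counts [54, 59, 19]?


Probabilities: [54/132, 59/132, 19/132] ≈ [0.4091, 0.447, 0.1439]
H = -((54/132)·log₂(54/132) + (59/132)·log₂(59/132) + (19/132)·log₂(19/132))
  = 1.4493 bits

1.4493 bits


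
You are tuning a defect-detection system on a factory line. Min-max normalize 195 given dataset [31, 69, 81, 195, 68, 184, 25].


min=25, max=195
(195-25)/(195-25) = 170/170 = 1.0

1.0


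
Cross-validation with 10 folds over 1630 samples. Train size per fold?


Fold size = 1630/10 = 163
Training per fold = 1630 - 163 = 1467

1467


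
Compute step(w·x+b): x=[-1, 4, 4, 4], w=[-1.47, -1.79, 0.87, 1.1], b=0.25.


z = (-1)·(-1.47) + (4)·(-1.79) + (4)·(0.87) + (4)·(1.1) + 0.25
  = 2.44
step(z) = 1 (z≥0)

1


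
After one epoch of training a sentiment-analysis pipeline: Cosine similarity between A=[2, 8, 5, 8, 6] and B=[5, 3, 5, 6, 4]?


A·B = 2·5 + 8·3 + 5·5 + 8·6 + 6·4 = 131
‖A‖ = √193 = 13.8924, ‖B‖ = √111 = 10.5357
cos = 131/(√193·√111) = 131/√21423 = 0.895

0.895


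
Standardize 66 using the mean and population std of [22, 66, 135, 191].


μ = 103.5, σ = 64.6084
z = (66 - 103.5)/64.6084 = -0.5804

-0.5804


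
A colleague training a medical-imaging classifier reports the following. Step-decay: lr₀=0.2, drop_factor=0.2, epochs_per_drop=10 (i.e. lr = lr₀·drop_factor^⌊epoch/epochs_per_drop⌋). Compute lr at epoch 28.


n_drops = ⌊28/10⌋ = 2
lr = 0.2·0.2^2 = 0.2·0.04 = 0.008

0.008


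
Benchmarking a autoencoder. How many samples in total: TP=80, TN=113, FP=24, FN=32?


Total = TP + TN + FP + FN
= 80 + 113 + 24 + 32
= 249
(Predicted positive: 104, predicted negative: 145)

249


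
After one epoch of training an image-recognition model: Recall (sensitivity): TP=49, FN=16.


Recall = TP/(TP+FN)
= 49/(49+16)
= 49/65 = 75.38%

75.38%


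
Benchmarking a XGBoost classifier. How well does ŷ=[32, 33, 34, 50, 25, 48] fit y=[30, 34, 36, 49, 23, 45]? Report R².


ȳ = 36.1667
SS_res = Σ(y-ŷ)² = 23
SS_tot = Σ(y-ȳ)² = 458.83
R² = 1 - SS_res/SS_tot = 1 - 0.0501 = 0.9499

0.9499


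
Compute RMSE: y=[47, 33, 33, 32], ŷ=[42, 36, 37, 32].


MSE = 50/4 = 12.5
RMSE = √(50/4) = 3.5355

3.5355


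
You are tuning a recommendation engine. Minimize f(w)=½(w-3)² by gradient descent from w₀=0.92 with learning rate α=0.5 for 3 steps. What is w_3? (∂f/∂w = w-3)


step 1: grad = 0.92-3 = -2.08; w = 0.92 - 0.5·(-2.08) = 1.96
step 2: grad = 1.96-3 = -1.04; w = 1.96 - 0.5·(-1.04) = 2.48
step 3: grad = 2.48-3 = -0.52; w = 2.48 - 0.5·(-0.52) = 2.74

2.74


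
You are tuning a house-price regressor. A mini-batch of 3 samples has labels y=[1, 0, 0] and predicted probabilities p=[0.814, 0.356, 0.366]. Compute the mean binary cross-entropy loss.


L[0] = -ln(0.814) = 0.2058
L[1] = -ln(1-0.356) = -ln(0.644) = 0.4401
L[2] = -ln(1-0.366) = -ln(0.634) = 0.4557
mean = (0.2058 + 0.4401 + 0.4557)/3 = 0.3672

0.3672


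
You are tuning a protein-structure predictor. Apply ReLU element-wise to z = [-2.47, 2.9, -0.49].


ReLU(-2.47) = max(0, -2.47) = 0.0
ReLU(2.9) = max(0, 2.9) = 2.9
ReLU(-0.49) = max(0, -0.49) = 0.0
result = [0.0, 2.9, 0.0]

[0.0, 2.9, 0.0]


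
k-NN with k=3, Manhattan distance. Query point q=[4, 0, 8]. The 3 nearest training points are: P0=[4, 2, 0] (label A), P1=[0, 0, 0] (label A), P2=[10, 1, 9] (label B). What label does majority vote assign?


d(q,P0) = 10  (label A)
d(q,P1) = 12  (label A)
d(q,P2) = 8  (label B)
Votes: A=2, B=1
Majority → A

A


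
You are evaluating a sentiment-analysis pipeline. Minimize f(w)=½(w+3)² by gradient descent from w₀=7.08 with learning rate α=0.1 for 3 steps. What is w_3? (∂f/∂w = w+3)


step 1: grad = 7.08+3 = 10.08; w = 7.08 - 0.1·(10.08) = 6.072
step 2: grad = 6.072+3 = 9.072; w = 6.072 - 0.1·(9.072) = 5.1648
step 3: grad = 5.1648+3 = 8.1648; w = 5.1648 - 0.1·(8.1648) = 4.34832

4.34832


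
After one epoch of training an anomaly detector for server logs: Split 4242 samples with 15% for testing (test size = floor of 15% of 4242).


Test = ⌊4242·15/100⌋ = 636
Train = 4242 - 636 = 3606

Train: 3606, Test: 636


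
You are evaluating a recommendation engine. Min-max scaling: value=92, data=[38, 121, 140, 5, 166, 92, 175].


min=5, max=175
(92-5)/(175-5) = 87/170 = 0.5118

0.5118


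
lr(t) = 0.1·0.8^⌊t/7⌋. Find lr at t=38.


n_drops = ⌊38/7⌋ = 5
lr = 0.1·0.8^5 = 0.1·0.32768 = 0.032768

0.032768


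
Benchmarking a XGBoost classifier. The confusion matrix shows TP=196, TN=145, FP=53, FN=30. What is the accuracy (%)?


Accuracy = (TP+TN)/(TP+TN+FP+FN)
= (196+145)/(424)
= 341/424 = 80.42%

80.42%


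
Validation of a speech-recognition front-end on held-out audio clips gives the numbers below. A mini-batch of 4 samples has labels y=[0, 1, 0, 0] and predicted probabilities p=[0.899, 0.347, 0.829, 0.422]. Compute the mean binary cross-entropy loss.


L[0] = -ln(1-0.899) = -ln(0.101) = 2.2926
L[1] = -ln(0.347) = 1.0584
L[2] = -ln(1-0.829) = -ln(0.171) = 1.7661
L[3] = -ln(1-0.422) = -ln(0.578) = 0.5482
mean = (2.2926 + 1.0584 + 1.7661 + 0.5482)/4 = 1.4163

1.4163


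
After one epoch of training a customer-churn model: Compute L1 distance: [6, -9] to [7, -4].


d = |6-7| + |-9+ 4|
  = 1 + 5
  = 6

6


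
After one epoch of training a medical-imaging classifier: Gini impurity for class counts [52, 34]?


Probabilities: [52/86, 34/86] ≈ [0.6047, 0.3953]
Σpᵢ² = (2704 + 1156)/86² = 3860/7396
Gini = 1 - Σpᵢ² = 1 - 3860/7396 = 0.4781

0.4781


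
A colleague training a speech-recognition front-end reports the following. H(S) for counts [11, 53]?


Probabilities: [11/64, 53/64] ≈ [0.1719, 0.8281]
H = -((11/64)·log₂(11/64) + (53/64)·log₂(53/64))
  = 0.662 bits

0.662 bits


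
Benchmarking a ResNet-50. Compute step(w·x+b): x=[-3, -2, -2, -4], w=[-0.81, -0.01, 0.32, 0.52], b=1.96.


z = (-3)·(-0.81) + (-2)·(-0.01) + (-2)·(0.32) + (-4)·(0.52) + 1.96
  = 1.69
step(z) = 1 (z≥0)

1


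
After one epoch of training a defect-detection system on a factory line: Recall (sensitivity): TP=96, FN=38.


Recall = TP/(TP+FN)
= 96/(96+38)
= 96/134 = 71.64%

71.64%


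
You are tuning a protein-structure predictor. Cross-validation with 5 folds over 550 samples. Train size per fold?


Fold size = 550/5 = 110
Training per fold = 550 - 110 = 440

440


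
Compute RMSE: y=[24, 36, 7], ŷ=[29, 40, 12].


MSE = 66/3 = 22
RMSE = √(66/3) = 4.6904

4.6904


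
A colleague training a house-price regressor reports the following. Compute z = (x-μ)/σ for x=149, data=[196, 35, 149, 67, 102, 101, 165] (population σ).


μ = 116.4286, σ = 52.47
z = (149 - 116.4286)/52.47 = 0.6208

0.6208


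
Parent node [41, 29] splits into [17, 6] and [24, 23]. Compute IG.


Parent = [41, 29], H_parent = 0.9787
H_left = 0.8281 (n=23), H_right = 0.9997 (n=47)
H_children = (23/70)·0.8281 + (47/70)·0.9997 = 0.9433
IG = 0.9787 - 0.9433 = 0.0354

0.0354


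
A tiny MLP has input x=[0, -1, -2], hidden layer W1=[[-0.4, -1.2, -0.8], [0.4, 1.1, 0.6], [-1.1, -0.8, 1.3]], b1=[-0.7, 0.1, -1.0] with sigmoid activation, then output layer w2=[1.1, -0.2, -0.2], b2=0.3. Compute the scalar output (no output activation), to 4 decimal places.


z1[0] = (-0.4)·(0) + (-1.2)·(-1) + (-0.8)·(-2) - 0.7 = 2.1
z1[1] = (0.4)·(0) + (1.1)·(-1) + (0.6)·(-2) + 0.1 = -2.2
z1[2] = (-1.1)·(0) + (-0.8)·(-1) + (1.3)·(-2) - 1.0 = -2.8
h = sigmoid(z1) = [0.8909, 0.0998, 0.0573]
output = (1.1)·(0.8909) + (-0.2)·(0.0998) + (-0.2)·(0.0573) + 0.3 = 1.2486

1.2486


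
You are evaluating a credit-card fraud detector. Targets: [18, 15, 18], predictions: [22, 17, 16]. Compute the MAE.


Absolute errors: |18-22|=4, |15-17|=2, |18-16|=2
Sum = 8
MAE = 8/3 = 8/3

8/3


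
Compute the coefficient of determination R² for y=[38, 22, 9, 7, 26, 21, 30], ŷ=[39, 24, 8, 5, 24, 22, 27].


ȳ = 21.8571
SS_res = Σ(y-ŷ)² = 24
SS_tot = Σ(y-ȳ)² = 730.86
R² = 1 - SS_res/SS_tot = 1 - 0.0328 = 0.9672

0.9672


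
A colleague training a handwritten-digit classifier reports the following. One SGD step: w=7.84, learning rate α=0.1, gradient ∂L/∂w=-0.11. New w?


w_new = w - α·∇
= 7.84 - 0.1·-0.11
= 7.84 + 0.011
= 7.851

7.851


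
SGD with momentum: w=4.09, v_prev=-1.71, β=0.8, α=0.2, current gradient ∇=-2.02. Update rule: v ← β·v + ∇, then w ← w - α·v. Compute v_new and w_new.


v_new = 0.8·-1.71 - 2.02 = -1.368 - 2.02 = -3.388
w_new = 4.09 - 0.2·-3.388 = 4.09 + 0.6776 = 4.7676

v_new=-3.388, w_new=4.7676


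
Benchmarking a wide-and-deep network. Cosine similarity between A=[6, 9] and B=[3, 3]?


A·B = 6·3 + 9·3 = 45
‖A‖ = √117 = 10.8167, ‖B‖ = √18 = 4.2426
cos = 45/(√117·√18) = 45/√2106 = 0.9806

0.9806


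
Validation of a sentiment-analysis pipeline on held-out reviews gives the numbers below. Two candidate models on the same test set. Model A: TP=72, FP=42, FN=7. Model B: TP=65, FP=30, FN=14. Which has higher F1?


Model A: P=72/114=0.6316, R=72/79=0.9114, F1=2PR/(P+R)=2TP/(2TP+FP+FN)=144/193=0.7461
Model B: P=65/95=0.6842, R=65/79=0.8228, F1=2PR/(P+R)=2TP/(2TP+FP+FN)=130/174=0.7471
0.7461 < 0.7471 → Model B

Model B


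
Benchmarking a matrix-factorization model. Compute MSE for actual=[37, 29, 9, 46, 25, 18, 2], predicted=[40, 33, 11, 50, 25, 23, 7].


Squared errors: (37-40)²=9, (29-33)²=16, (9-11)²=4, (46-50)²=16, (25-25)²=0, (18-23)²=25, (2-7)²=25
Sum = 95
MSE = 95/7 = 95/7

95/7


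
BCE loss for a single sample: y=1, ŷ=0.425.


BCE = -[y·ln(p) + (1-y)·ln(1-p)]
= -1·ln(0.425) - 0
= -ln(0.425) = 0.8557

0.8557


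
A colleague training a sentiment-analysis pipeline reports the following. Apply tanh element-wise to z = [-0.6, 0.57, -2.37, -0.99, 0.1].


tanh(-0.6) = -0.537
tanh(0.57) = 0.5154
tanh(-2.37) = -0.9827
tanh(-0.99) = -0.7574
tanh(0.1) = 0.0997
result = [-0.537, 0.5154, -0.9827, -0.7574, 0.0997]

[-0.537, 0.5154, -0.9827, -0.7574, 0.0997]


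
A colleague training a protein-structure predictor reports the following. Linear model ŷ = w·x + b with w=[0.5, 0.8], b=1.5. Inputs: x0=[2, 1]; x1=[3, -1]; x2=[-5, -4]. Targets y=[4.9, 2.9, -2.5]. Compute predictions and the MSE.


ŷ0 = (0.5)·(2) + (0.8)·(1) + 1.5 = 3.3
ŷ1 = (0.5)·(3) + (0.8)·(-1) + 1.5 = 2.2
ŷ2 = (0.5)·(-5) + (0.8)·(-4) + 1.5 = -4.2
errors² = [2.56, 0.49, 2.89]
MSE = 5.9400/3 = 1.98

1.98


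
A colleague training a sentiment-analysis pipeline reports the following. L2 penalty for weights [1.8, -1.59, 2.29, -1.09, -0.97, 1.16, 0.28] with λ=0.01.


‖w‖₂² = (1.8)² + (-1.59)² + (2.29)² + (-1.09)² + (-0.97)² + (1.16)² + (0.28)²
     = 3.24 + 2.5281 + 5.2441 + 1.1881 + 0.9409 + 1.3456 + 0.0784
     = 14.5652
λ·‖w‖₂² = 0.01·14.5652 = 0.145652

0.145652


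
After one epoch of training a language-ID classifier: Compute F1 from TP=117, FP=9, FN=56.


Precision = 117/126 = 0.9286
Recall = 117/173 = 0.6763
F1 = 2·P·R/(P+R) = 2·TP/(2·TP+FP+FN) = 234/(234+9+56) = 234/299 = 0.7826

0.7826


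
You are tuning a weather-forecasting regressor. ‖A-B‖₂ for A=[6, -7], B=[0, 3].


d = √((6-0)² + (-7-3)²)
  = √(36 + 100)
  = √136 = 11.6619

11.6619


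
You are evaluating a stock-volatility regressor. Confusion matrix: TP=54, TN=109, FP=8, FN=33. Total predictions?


Total = TP + TN + FP + FN
= 54 + 109 + 8 + 33
= 204
(Predicted positive: 62, predicted negative: 142)

204


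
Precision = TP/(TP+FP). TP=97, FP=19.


Precision = TP/(TP+FP)
= 97/(97+19)
= 97/116 = 83.62%

83.62%


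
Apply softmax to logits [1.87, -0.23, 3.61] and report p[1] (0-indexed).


Exponentials: e^1.87=6.4883, e^-0.23=0.7945, e^3.61=36.9661
Sum = 44.2489
Softmax = [0.1466, 0.018, 0.8354]
p[1] = 0.7945/44.2489 = 0.018

0.018


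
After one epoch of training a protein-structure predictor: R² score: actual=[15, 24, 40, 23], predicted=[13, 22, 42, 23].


ȳ = 25.5
SS_res = Σ(y-ŷ)² = 12
SS_tot = Σ(y-ȳ)² = 329
R² = 1 - SS_res/SS_tot = 1 - 0.0365 = 0.9635

0.9635


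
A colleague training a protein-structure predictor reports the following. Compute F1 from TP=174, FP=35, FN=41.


Precision = 174/209 = 0.8325
Recall = 174/215 = 0.8093
F1 = 2·P·R/(P+R) = 2·TP/(2·TP+FP+FN) = 348/(348+35+41) = 348/424 = 0.8208

0.8208


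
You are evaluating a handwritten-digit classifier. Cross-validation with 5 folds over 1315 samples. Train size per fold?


Fold size = 1315/5 = 263
Training per fold = 1315 - 263 = 1052

1052


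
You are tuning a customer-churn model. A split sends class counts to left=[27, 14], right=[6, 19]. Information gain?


Parent = [33, 33], H_parent = 1
H_left = 0.9262 (n=41), H_right = 0.795 (n=25)
H_children = (41/66)·0.9262 + (25/66)·0.795 = 0.8765
IG = 1 - 0.8765 = 0.1235

0.1235


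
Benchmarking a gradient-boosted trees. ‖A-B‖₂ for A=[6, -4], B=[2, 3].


d = √((6-2)² + (-4-3)²)
  = √(16 + 49)
  = √65 = 8.0623

8.0623


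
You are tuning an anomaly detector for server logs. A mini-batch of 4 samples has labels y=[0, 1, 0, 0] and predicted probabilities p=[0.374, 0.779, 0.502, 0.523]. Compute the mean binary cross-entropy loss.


L[0] = -ln(1-0.374) = -ln(0.626) = 0.4684
L[1] = -ln(0.779) = 0.2497
L[2] = -ln(1-0.502) = -ln(0.498) = 0.6972
L[3] = -ln(1-0.523) = -ln(0.477) = 0.7402
mean = (0.4684 + 0.2497 + 0.6972 + 0.7402)/4 = 0.5389

0.5389


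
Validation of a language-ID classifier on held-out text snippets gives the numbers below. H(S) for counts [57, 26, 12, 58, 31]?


Probabilities: [57/184, 26/184, 12/184, 58/184, 31/184] ≈ [0.3098, 0.1413, 0.0652, 0.3152, 0.1685]
H = -((57/184)·log₂(57/184) + (26/184)·log₂(26/184) + (12/184)·log₂(12/184) + (58/184)·log₂(58/184) + (31/184)·log₂(31/184))
  = 2.1374 bits

2.1374 bits


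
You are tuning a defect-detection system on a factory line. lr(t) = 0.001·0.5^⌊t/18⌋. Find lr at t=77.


n_drops = ⌊77/18⌋ = 4
lr = 0.001·0.5^4 = 0.001·0.0625 = 0.0000625

0.0000625


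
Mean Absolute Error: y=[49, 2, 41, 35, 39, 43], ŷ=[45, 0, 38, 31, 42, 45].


Absolute errors: |49-45|=4, |2-0|=2, |41-38|=3, |35-31|=4, |39-42|=3, |43-45|=2
Sum = 18
MAE = 18/6 = 3

3


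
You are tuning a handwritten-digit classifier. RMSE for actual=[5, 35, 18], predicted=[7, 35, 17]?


MSE = 5/3 = 1.6667
RMSE = √(5/3) = 1.291

1.291


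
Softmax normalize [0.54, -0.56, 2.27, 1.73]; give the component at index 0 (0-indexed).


Exponentials: e^0.54=1.716, e^-0.56=0.5712, e^2.27=9.6794, e^1.73=5.6407
Sum = 17.6073
Softmax = [0.0975, 0.0324, 0.5497, 0.3204]
p[0] = 1.716/17.6073 = 0.0975

0.0975


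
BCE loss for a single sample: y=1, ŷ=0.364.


BCE = -[y·ln(p) + (1-y)·ln(1-p)]
= -1·ln(0.364) - 0
= -ln(0.364) = 1.0106

1.0106


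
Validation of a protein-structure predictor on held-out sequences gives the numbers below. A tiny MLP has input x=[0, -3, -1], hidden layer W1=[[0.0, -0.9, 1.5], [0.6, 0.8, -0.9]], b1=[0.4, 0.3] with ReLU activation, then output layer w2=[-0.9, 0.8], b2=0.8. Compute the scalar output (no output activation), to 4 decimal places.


z1[0] = (0.0)·(0) + (-0.9)·(-3) + (1.5)·(-1) + 0.4 = 1.6
z1[1] = (0.6)·(0) + (0.8)·(-3) + (-0.9)·(-1) + 0.3 = -1.2
h = ReLU(z1) = [1.6, 0.0]
output = (-0.9)·(1.6) + (0.8)·(0.0) + 0.8 = -0.64

-0.64


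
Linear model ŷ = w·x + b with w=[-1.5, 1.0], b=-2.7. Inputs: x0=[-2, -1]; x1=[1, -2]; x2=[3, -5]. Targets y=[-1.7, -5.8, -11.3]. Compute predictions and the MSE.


ŷ0 = (-1.5)·(-2) + (1.0)·(-1) - 2.7 = -0.7
ŷ1 = (-1.5)·(1) + (1.0)·(-2) - 2.7 = -6.2
ŷ2 = (-1.5)·(3) + (1.0)·(-5) - 2.7 = -12.2
errors² = [1.0, 0.16, 0.81]
MSE = 1.9700/3 = 0.6567

0.6567


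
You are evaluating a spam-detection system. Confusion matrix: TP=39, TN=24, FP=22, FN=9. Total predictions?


Total = TP + TN + FP + FN
= 39 + 24 + 22 + 9
= 94
(Predicted positive: 61, predicted negative: 33)

94


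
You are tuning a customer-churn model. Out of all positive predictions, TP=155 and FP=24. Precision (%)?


Precision = TP/(TP+FP)
= 155/(155+24)
= 155/179 = 86.59%

86.59%


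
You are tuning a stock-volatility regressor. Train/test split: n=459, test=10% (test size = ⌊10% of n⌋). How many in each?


Test = ⌊459·10/100⌋ = 45
Train = 459 - 45 = 414

Train: 414, Test: 45


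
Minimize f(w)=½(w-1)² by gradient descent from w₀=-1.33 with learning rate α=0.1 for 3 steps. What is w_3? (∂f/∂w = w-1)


step 1: grad = -1.33-1 = -2.33; w = -1.33 - 0.1·(-2.33) = -1.097
step 2: grad = -1.097-1 = -2.097; w = -1.097 - 0.1·(-2.097) = -0.8873
step 3: grad = -0.8873-1 = -1.8873; w = -0.8873 - 0.1·(-1.8873) = -0.69857

-0.69857


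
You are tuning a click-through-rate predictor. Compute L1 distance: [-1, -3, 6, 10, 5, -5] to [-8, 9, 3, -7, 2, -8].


d = |-1+ 8| + |-3-9| + |6-3| + |10+ 7| + |5-2| + |-5+ 8|
  = 7 + 12 + 3 + 17 + 3 + 3
  = 45

45


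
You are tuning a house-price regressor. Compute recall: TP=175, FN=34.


Recall = TP/(TP+FN)
= 175/(175+34)
= 175/209 = 83.73%

83.73%


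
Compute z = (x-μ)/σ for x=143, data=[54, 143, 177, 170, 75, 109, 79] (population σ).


μ = 115.2857, σ = 45.2066
z = (143 - 115.2857)/45.2066 = 0.6131

0.6131


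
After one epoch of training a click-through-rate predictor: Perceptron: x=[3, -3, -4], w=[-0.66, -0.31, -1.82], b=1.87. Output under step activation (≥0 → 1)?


z = (3)·(-0.66) + (-3)·(-0.31) + (-4)·(-1.82) + 1.87
  = 8.1
step(z) = 1 (z≥0)

1


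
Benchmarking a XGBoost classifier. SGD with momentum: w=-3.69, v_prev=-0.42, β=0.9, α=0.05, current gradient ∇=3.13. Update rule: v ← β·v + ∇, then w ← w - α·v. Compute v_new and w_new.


v_new = 0.9·-0.42 + 3.13 = -0.378 + 3.13 = 2.752
w_new = -3.69 - 0.05·2.752 = -3.69 - 0.1376 = -3.8276

v_new=2.752, w_new=-3.8276


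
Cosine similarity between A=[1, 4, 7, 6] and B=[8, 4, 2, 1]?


A·B = 1·8 + 4·4 + 7·2 + 6·1 = 44
‖A‖ = √102 = 10.0995, ‖B‖ = √85 = 9.2195
cos = 44/(√102·√85) = 44/√8670 = 0.4725

0.4725
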